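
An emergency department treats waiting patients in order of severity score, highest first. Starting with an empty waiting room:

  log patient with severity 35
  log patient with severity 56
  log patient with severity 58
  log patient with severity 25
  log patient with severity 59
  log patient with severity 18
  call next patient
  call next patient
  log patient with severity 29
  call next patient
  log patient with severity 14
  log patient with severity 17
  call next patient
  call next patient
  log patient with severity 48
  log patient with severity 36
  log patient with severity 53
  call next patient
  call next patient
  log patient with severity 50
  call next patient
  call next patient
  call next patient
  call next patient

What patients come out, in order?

insert 35 → {35}
insert 56 → {56, 35}
insert 58 → {58, 56, 35}
insert 25 → {58, 56, 35, 25}
insert 59 → {59, 58, 56, 35, 25}
insert 18 → {59, 58, 56, 35, 25, 18}
call next patient → 59; now {58, 56, 35, 25, 18}
call next patient → 58; now {56, 35, 25, 18}
insert 29 → {56, 35, 29, 25, 18}
call next patient → 56; now {35, 29, 25, 18}
insert 14 → {35, 29, 25, 18, 14}
insert 17 → {35, 29, 25, 18, 17, 14}
call next patient → 35; now {29, 25, 18, 17, 14}
call next patient → 29; now {25, 18, 17, 14}
insert 48 → {48, 25, 18, 17, 14}
insert 36 → {48, 36, 25, 18, 17, 14}
insert 53 → {53, 48, 36, 25, 18, 17, 14}
call next patient → 53; now {48, 36, 25, 18, 17, 14}
call next patient → 48; now {36, 25, 18, 17, 14}
insert 50 → {50, 36, 25, 18, 17, 14}
call next patient → 50; now {36, 25, 18, 17, 14}
call next patient → 36; now {25, 18, 17, 14}
call next patient → 25; now {18, 17, 14}
call next patient → 18; now {17, 14}

59 → 58 → 56 → 35 → 29 → 53 → 48 → 50 → 36 → 25 → 18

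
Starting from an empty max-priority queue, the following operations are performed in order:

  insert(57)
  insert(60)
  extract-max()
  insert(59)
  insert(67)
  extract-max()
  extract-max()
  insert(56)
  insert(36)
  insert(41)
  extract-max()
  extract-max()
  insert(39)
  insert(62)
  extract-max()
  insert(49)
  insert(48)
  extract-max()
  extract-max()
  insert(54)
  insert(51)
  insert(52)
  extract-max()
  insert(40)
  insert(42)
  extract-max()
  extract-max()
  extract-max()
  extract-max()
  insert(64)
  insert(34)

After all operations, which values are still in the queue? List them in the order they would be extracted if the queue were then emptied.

insert 57 → {57}
insert 60 → {60, 57}
extract-max → 60; now {57}
insert 59 → {59, 57}
insert 67 → {67, 59, 57}
extract-max → 67; now {59, 57}
extract-max → 59; now {57}
insert 56 → {57, 56}
insert 36 → {57, 56, 36}
insert 41 → {57, 56, 41, 36}
extract-max → 57; now {56, 41, 36}
extract-max → 56; now {41, 36}
insert 39 → {41, 39, 36}
insert 62 → {62, 41, 39, 36}
extract-max → 62; now {41, 39, 36}
insert 49 → {49, 41, 39, 36}
insert 48 → {49, 48, 41, 39, 36}
extract-max → 49; now {48, 41, 39, 36}
extract-max → 48; now {41, 39, 36}
insert 54 → {54, 41, 39, 36}
insert 51 → {54, 51, 41, 39, 36}
insert 52 → {54, 52, 51, 41, 39, 36}
extract-max → 54; now {52, 51, 41, 39, 36}
insert 40 → {52, 51, 41, 40, 39, 36}
insert 42 → {52, 51, 42, 41, 40, 39, 36}
extract-max → 52; now {51, 42, 41, 40, 39, 36}
extract-max → 51; now {42, 41, 40, 39, 36}
extract-max → 42; now {41, 40, 39, 36}
extract-max → 41; now {40, 39, 36}
insert 64 → {64, 40, 39, 36}
insert 34 → {64, 40, 39, 36, 34}

64, 40, 39, 36, 34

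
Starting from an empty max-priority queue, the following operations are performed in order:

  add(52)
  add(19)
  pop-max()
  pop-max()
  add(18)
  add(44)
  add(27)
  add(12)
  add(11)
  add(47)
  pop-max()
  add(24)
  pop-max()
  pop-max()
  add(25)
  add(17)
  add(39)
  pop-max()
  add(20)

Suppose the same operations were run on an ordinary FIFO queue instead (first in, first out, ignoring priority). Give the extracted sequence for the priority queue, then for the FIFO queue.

insert 52 → {52}
insert 19 → {52, 19}
pop-max → 52; now {19}
pop-max → 19; now {}
insert 18 → {18}
insert 44 → {44, 18}
insert 27 → {44, 27, 18}
insert 12 → {44, 27, 18, 12}
insert 11 → {44, 27, 18, 12, 11}
insert 47 → {47, 44, 27, 18, 12, 11}
pop-max → 47; now {44, 27, 18, 12, 11}
insert 24 → {44, 27, 24, 18, 12, 11}
pop-max → 44; now {27, 24, 18, 12, 11}
pop-max → 27; now {24, 18, 12, 11}
insert 25 → {25, 24, 18, 12, 11}
insert 17 → {25, 24, 18, 17, 12, 11}
insert 39 → {39, 25, 24, 18, 17, 12, 11}
pop-max → 39; now {25, 24, 18, 17, 12, 11}
insert 20 → {25, 24, 20, 18, 17, 12, 11}

priority queue: [52, 19, 47, 44, 27, 39]; FIFO queue: [52, 19, 18, 44, 27, 12]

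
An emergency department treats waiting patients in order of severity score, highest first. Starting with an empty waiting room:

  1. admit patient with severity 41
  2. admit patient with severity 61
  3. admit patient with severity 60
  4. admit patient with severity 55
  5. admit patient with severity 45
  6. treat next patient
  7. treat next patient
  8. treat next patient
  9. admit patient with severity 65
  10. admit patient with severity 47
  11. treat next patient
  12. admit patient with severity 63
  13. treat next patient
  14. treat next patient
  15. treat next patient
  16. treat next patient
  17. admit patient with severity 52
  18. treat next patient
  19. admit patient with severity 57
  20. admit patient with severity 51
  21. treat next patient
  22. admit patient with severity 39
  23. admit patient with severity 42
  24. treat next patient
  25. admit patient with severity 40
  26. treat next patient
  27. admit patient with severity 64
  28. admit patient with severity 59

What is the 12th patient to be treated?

insert 41 → {41}
insert 61 → {61, 41}
insert 60 → {61, 60, 41}
insert 55 → {61, 60, 55, 41}
insert 45 → {61, 60, 55, 45, 41}
treat next patient → 61; now {60, 55, 45, 41}
treat next patient → 60; now {55, 45, 41}
treat next patient → 55; now {45, 41}
insert 65 → {65, 45, 41}
insert 47 → {65, 47, 45, 41}
treat next patient → 65; now {47, 45, 41}
insert 63 → {63, 47, 45, 41}
treat next patient → 63; now {47, 45, 41}
treat next patient → 47; now {45, 41}
treat next patient → 45; now {41}
treat next patient → 41; now {}
insert 52 → {52}
treat next patient → 52; now {}
insert 57 → {57}
insert 51 → {57, 51}
treat next patient → 57; now {51}
insert 39 → {51, 39}
insert 42 → {51, 42, 39}
treat next patient → 51; now {42, 39}
insert 40 → {42, 40, 39}
treat next patient → 42; now {40, 39}
insert 64 → {64, 40, 39}
insert 59 → {64, 59, 40, 39}

42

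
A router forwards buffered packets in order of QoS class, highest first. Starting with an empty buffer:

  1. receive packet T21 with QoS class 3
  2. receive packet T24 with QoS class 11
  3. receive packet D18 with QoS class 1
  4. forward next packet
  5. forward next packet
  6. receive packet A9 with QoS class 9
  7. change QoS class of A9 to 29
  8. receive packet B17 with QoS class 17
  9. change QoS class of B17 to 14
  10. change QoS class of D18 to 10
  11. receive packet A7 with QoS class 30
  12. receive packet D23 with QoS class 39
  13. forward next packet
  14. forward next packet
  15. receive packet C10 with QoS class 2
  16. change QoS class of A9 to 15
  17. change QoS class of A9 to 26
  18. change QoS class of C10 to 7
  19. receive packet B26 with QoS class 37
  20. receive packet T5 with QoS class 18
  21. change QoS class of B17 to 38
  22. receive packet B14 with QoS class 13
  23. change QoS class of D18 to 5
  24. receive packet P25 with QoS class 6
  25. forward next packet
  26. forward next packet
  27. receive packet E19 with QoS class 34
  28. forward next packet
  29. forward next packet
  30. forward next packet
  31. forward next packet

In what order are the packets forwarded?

T24 → T21 → D23 → A7 → B17 → B26 → E19 → A9 → T5 → B14

add T21 (QoS class 3) → {T21:3}
add T24 (QoS class 11) → {T24:11, T21:3}
add D18 (QoS class 1) → {T24:11, T21:3, D18:1}
forward next packet → T24; now {T21:3, D18:1}
forward next packet → T21; now {D18:1}
add A9 (QoS class 9) → {A9:9, D18:1}
update A9 to QoS class 29 → {A9:29, D18:1}
add B17 (QoS class 17) → {A9:29, B17:17, D18:1}
update B17 to QoS class 14 → {A9:29, B17:14, D18:1}
update D18 to QoS class 10 → {A9:29, B17:14, D18:10}
add A7 (QoS class 30) → {A7:30, A9:29, B17:14, D18:10}
add D23 (QoS class 39) → {D23:39, A7:30, A9:29, B17:14, D18:10}
forward next packet → D23; now {A7:30, A9:29, B17:14, D18:10}
forward next packet → A7; now {A9:29, B17:14, D18:10}
add C10 (QoS class 2) → {A9:29, B17:14, D18:10, C10:2}
update A9 to QoS class 15 → {A9:15, B17:14, D18:10, C10:2}
update A9 to QoS class 26 → {A9:26, B17:14, D18:10, C10:2}
update C10 to QoS class 7 → {A9:26, B17:14, D18:10, C10:7}
add B26 (QoS class 37) → {B26:37, A9:26, B17:14, D18:10, C10:7}
add T5 (QoS class 18) → {B26:37, A9:26, T5:18, B17:14, D18:10, C10:7}
update B17 to QoS class 38 → {B17:38, B26:37, A9:26, T5:18, D18:10, C10:7}
add B14 (QoS class 13) → {B17:38, B26:37, A9:26, T5:18, B14:13, D18:10, C10:7}
update D18 to QoS class 5 → {B17:38, B26:37, A9:26, T5:18, B14:13, C10:7, D18:5}
add P25 (QoS class 6) → {B17:38, B26:37, A9:26, T5:18, B14:13, C10:7, P25:6, D18:5}
forward next packet → B17; now {B26:37, A9:26, T5:18, B14:13, C10:7, P25:6, D18:5}
forward next packet → B26; now {A9:26, T5:18, B14:13, C10:7, P25:6, D18:5}
add E19 (QoS class 34) → {E19:34, A9:26, T5:18, B14:13, C10:7, P25:6, D18:5}
forward next packet → E19; now {A9:26, T5:18, B14:13, C10:7, P25:6, D18:5}
forward next packet → A9; now {T5:18, B14:13, C10:7, P25:6, D18:5}
forward next packet → T5; now {B14:13, C10:7, P25:6, D18:5}
forward next packet → B14; now {C10:7, P25:6, D18:5}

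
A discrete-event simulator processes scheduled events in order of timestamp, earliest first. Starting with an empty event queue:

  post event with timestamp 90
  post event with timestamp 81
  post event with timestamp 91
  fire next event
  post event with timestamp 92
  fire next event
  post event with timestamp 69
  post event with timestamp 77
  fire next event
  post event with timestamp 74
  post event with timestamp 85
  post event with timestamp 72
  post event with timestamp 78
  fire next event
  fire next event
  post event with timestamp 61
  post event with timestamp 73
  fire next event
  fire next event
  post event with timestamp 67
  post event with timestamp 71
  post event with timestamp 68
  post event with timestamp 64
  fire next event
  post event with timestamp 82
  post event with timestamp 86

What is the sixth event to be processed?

61

insert 90 → {90}
insert 81 → {81, 90}
insert 91 → {81, 90, 91}
fire next event → 81; now {90, 91}
insert 92 → {90, 91, 92}
fire next event → 90; now {91, 92}
insert 69 → {69, 91, 92}
insert 77 → {69, 77, 91, 92}
fire next event → 69; now {77, 91, 92}
insert 74 → {74, 77, 91, 92}
insert 85 → {74, 77, 85, 91, 92}
insert 72 → {72, 74, 77, 85, 91, 92}
insert 78 → {72, 74, 77, 78, 85, 91, 92}
fire next event → 72; now {74, 77, 78, 85, 91, 92}
fire next event → 74; now {77, 78, 85, 91, 92}
insert 61 → {61, 77, 78, 85, 91, 92}
insert 73 → {61, 73, 77, 78, 85, 91, 92}
fire next event → 61; now {73, 77, 78, 85, 91, 92}
fire next event → 73; now {77, 78, 85, 91, 92}
insert 67 → {67, 77, 78, 85, 91, 92}
insert 71 → {67, 71, 77, 78, 85, 91, 92}
insert 68 → {67, 68, 71, 77, 78, 85, 91, 92}
insert 64 → {64, 67, 68, 71, 77, 78, 85, 91, 92}
fire next event → 64; now {67, 68, 71, 77, 78, 85, 91, 92}
insert 82 → {67, 68, 71, 77, 78, 82, 85, 91, 92}
insert 86 → {67, 68, 71, 77, 78, 82, 85, 86, 91, 92}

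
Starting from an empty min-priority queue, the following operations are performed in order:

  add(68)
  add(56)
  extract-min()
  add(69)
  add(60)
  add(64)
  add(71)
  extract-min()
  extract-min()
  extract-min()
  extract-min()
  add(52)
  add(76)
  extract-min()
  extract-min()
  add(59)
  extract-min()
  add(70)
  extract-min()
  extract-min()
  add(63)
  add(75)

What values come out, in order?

insert 68 → {68}
insert 56 → {56, 68}
extract-min → 56; now {68}
insert 69 → {68, 69}
insert 60 → {60, 68, 69}
insert 64 → {60, 64, 68, 69}
insert 71 → {60, 64, 68, 69, 71}
extract-min → 60; now {64, 68, 69, 71}
extract-min → 64; now {68, 69, 71}
extract-min → 68; now {69, 71}
extract-min → 69; now {71}
insert 52 → {52, 71}
insert 76 → {52, 71, 76}
extract-min → 52; now {71, 76}
extract-min → 71; now {76}
insert 59 → {59, 76}
extract-min → 59; now {76}
insert 70 → {70, 76}
extract-min → 70; now {76}
extract-min → 76; now {}
insert 63 → {63}
insert 75 → {63, 75}

[56, 60, 64, 68, 69, 52, 71, 59, 70, 76]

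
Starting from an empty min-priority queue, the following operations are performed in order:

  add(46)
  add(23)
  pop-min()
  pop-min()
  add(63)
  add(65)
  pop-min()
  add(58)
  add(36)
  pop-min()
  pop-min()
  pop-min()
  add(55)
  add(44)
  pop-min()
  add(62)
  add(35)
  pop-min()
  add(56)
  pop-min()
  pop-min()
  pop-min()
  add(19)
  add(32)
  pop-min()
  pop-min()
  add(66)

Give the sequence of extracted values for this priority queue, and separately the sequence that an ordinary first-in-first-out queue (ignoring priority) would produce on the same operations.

priority queue: 23, 46, 63, 36, 58, 65, 44, 35, 55, 56, 62, 19, 32; FIFO queue: [46, 23, 63, 65, 58, 36, 55, 44, 62, 35, 56, 19, 32]

insert 46 → {46}
insert 23 → {23, 46}
pop-min → 23; now {46}
pop-min → 46; now {}
insert 63 → {63}
insert 65 → {63, 65}
pop-min → 63; now {65}
insert 58 → {58, 65}
insert 36 → {36, 58, 65}
pop-min → 36; now {58, 65}
pop-min → 58; now {65}
pop-min → 65; now {}
insert 55 → {55}
insert 44 → {44, 55}
pop-min → 44; now {55}
insert 62 → {55, 62}
insert 35 → {35, 55, 62}
pop-min → 35; now {55, 62}
insert 56 → {55, 56, 62}
pop-min → 55; now {56, 62}
pop-min → 56; now {62}
pop-min → 62; now {}
insert 19 → {19}
insert 32 → {19, 32}
pop-min → 19; now {32}
pop-min → 32; now {}
insert 66 → {66}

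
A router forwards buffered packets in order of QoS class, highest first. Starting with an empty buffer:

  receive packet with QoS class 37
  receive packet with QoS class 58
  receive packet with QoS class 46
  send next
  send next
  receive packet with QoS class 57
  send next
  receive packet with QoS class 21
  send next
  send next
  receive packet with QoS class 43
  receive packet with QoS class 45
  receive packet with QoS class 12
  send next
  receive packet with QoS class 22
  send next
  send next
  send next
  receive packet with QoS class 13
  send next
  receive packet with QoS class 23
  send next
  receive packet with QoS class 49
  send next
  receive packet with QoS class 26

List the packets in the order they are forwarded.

58, 46, 57, 37, 21, 45, 43, 22, 12, 13, 23, 49

insert 37 → {37}
insert 58 → {58, 37}
insert 46 → {58, 46, 37}
send next → 58; now {46, 37}
send next → 46; now {37}
insert 57 → {57, 37}
send next → 57; now {37}
insert 21 → {37, 21}
send next → 37; now {21}
send next → 21; now {}
insert 43 → {43}
insert 45 → {45, 43}
insert 12 → {45, 43, 12}
send next → 45; now {43, 12}
insert 22 → {43, 22, 12}
send next → 43; now {22, 12}
send next → 22; now {12}
send next → 12; now {}
insert 13 → {13}
send next → 13; now {}
insert 23 → {23}
send next → 23; now {}
insert 49 → {49}
send next → 49; now {}
insert 26 → {26}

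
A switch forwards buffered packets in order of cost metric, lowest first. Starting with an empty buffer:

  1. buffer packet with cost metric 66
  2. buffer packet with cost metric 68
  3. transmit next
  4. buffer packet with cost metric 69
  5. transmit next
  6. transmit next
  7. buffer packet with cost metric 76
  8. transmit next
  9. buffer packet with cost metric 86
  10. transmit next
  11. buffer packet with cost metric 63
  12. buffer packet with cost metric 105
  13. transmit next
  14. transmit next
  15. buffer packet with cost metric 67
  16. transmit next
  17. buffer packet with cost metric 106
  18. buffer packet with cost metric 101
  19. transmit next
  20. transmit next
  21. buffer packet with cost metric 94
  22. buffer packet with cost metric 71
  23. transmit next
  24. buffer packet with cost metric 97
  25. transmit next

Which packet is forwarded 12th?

insert 66 → {66}
insert 68 → {66, 68}
transmit next → 66; now {68}
insert 69 → {68, 69}
transmit next → 68; now {69}
transmit next → 69; now {}
insert 76 → {76}
transmit next → 76; now {}
insert 86 → {86}
transmit next → 86; now {}
insert 63 → {63}
insert 105 → {63, 105}
transmit next → 63; now {105}
transmit next → 105; now {}
insert 67 → {67}
transmit next → 67; now {}
insert 106 → {106}
insert 101 → {101, 106}
transmit next → 101; now {106}
transmit next → 106; now {}
insert 94 → {94}
insert 71 → {71, 94}
transmit next → 71; now {94}
insert 97 → {94, 97}
transmit next → 94; now {97}

94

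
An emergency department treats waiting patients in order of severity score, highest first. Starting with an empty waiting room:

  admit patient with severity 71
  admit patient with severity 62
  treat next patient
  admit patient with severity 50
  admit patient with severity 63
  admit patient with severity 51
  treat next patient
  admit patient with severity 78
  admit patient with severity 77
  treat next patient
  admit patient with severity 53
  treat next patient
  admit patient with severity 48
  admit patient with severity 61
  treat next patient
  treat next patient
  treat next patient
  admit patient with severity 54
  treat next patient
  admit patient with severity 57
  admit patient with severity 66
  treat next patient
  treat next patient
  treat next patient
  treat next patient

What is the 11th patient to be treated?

51

insert 71 → {71}
insert 62 → {71, 62}
treat next patient → 71; now {62}
insert 50 → {62, 50}
insert 63 → {63, 62, 50}
insert 51 → {63, 62, 51, 50}
treat next patient → 63; now {62, 51, 50}
insert 78 → {78, 62, 51, 50}
insert 77 → {78, 77, 62, 51, 50}
treat next patient → 78; now {77, 62, 51, 50}
insert 53 → {77, 62, 53, 51, 50}
treat next patient → 77; now {62, 53, 51, 50}
insert 48 → {62, 53, 51, 50, 48}
insert 61 → {62, 61, 53, 51, 50, 48}
treat next patient → 62; now {61, 53, 51, 50, 48}
treat next patient → 61; now {53, 51, 50, 48}
treat next patient → 53; now {51, 50, 48}
insert 54 → {54, 51, 50, 48}
treat next patient → 54; now {51, 50, 48}
insert 57 → {57, 51, 50, 48}
insert 66 → {66, 57, 51, 50, 48}
treat next patient → 66; now {57, 51, 50, 48}
treat next patient → 57; now {51, 50, 48}
treat next patient → 51; now {50, 48}
treat next patient → 50; now {48}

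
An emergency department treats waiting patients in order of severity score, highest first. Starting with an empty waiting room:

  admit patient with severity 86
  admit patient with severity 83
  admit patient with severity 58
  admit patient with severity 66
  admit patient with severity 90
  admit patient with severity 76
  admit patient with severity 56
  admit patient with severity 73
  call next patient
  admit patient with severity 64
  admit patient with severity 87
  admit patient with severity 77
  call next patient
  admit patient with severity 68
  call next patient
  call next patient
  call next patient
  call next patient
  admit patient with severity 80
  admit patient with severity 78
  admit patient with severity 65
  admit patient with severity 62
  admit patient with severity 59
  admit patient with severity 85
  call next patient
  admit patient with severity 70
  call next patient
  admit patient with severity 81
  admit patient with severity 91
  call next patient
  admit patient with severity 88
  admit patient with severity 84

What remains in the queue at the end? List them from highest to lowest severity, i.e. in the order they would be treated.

insert 86 → {86}
insert 83 → {86, 83}
insert 58 → {86, 83, 58}
insert 66 → {86, 83, 66, 58}
insert 90 → {90, 86, 83, 66, 58}
insert 76 → {90, 86, 83, 76, 66, 58}
insert 56 → {90, 86, 83, 76, 66, 58, 56}
insert 73 → {90, 86, 83, 76, 73, 66, 58, 56}
call next patient → 90; now {86, 83, 76, 73, 66, 58, 56}
insert 64 → {86, 83, 76, 73, 66, 64, 58, 56}
insert 87 → {87, 86, 83, 76, 73, 66, 64, 58, 56}
insert 77 → {87, 86, 83, 77, 76, 73, 66, 64, 58, 56}
call next patient → 87; now {86, 83, 77, 76, 73, 66, 64, 58, 56}
insert 68 → {86, 83, 77, 76, 73, 68, 66, 64, 58, 56}
call next patient → 86; now {83, 77, 76, 73, 68, 66, 64, 58, 56}
call next patient → 83; now {77, 76, 73, 68, 66, 64, 58, 56}
call next patient → 77; now {76, 73, 68, 66, 64, 58, 56}
call next patient → 76; now {73, 68, 66, 64, 58, 56}
insert 80 → {80, 73, 68, 66, 64, 58, 56}
insert 78 → {80, 78, 73, 68, 66, 64, 58, 56}
insert 65 → {80, 78, 73, 68, 66, 65, 64, 58, 56}
insert 62 → {80, 78, 73, 68, 66, 65, 64, 62, 58, 56}
insert 59 → {80, 78, 73, 68, 66, 65, 64, 62, 59, 58, 56}
insert 85 → {85, 80, 78, 73, 68, 66, 65, 64, 62, 59, 58, 56}
call next patient → 85; now {80, 78, 73, 68, 66, 65, 64, 62, 59, 58, 56}
insert 70 → {80, 78, 73, 70, 68, 66, 65, 64, 62, 59, 58, 56}
call next patient → 80; now {78, 73, 70, 68, 66, 65, 64, 62, 59, 58, 56}
insert 81 → {81, 78, 73, 70, 68, 66, 65, 64, 62, 59, 58, 56}
insert 91 → {91, 81, 78, 73, 70, 68, 66, 65, 64, 62, 59, 58, 56}
call next patient → 91; now {81, 78, 73, 70, 68, 66, 65, 64, 62, 59, 58, 56}
insert 88 → {88, 81, 78, 73, 70, 68, 66, 65, 64, 62, 59, 58, 56}
insert 84 → {88, 84, 81, 78, 73, 70, 68, 66, 65, 64, 62, 59, 58, 56}

88, 84, 81, 78, 73, 70, 68, 66, 65, 64, 62, 59, 58, 56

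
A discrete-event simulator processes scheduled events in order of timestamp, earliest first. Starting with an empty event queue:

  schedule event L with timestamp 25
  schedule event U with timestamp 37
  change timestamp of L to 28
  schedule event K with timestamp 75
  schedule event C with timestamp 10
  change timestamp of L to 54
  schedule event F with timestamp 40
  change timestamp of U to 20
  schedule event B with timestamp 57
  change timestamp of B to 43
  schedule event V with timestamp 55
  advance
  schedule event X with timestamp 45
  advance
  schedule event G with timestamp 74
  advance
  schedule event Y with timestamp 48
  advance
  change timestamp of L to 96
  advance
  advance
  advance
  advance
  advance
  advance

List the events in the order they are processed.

C, U, F, B, X, Y, V, G, K, L

add L (timestamp 25) → {L:25}
add U (timestamp 37) → {L:25, U:37}
update L to timestamp 28 → {L:28, U:37}
add K (timestamp 75) → {L:28, U:37, K:75}
add C (timestamp 10) → {C:10, L:28, U:37, K:75}
update L to timestamp 54 → {C:10, U:37, L:54, K:75}
add F (timestamp 40) → {C:10, U:37, F:40, L:54, K:75}
update U to timestamp 20 → {C:10, U:20, F:40, L:54, K:75}
add B (timestamp 57) → {C:10, U:20, F:40, L:54, B:57, K:75}
update B to timestamp 43 → {C:10, U:20, F:40, B:43, L:54, K:75}
add V (timestamp 55) → {C:10, U:20, F:40, B:43, L:54, V:55, K:75}
advance → C; now {U:20, F:40, B:43, L:54, V:55, K:75}
add X (timestamp 45) → {U:20, F:40, B:43, X:45, L:54, V:55, K:75}
advance → U; now {F:40, B:43, X:45, L:54, V:55, K:75}
add G (timestamp 74) → {F:40, B:43, X:45, L:54, V:55, G:74, K:75}
advance → F; now {B:43, X:45, L:54, V:55, G:74, K:75}
add Y (timestamp 48) → {B:43, X:45, Y:48, L:54, V:55, G:74, K:75}
advance → B; now {X:45, Y:48, L:54, V:55, G:74, K:75}
update L to timestamp 96 → {X:45, Y:48, V:55, G:74, K:75, L:96}
advance → X; now {Y:48, V:55, G:74, K:75, L:96}
advance → Y; now {V:55, G:74, K:75, L:96}
advance → V; now {G:74, K:75, L:96}
advance → G; now {K:75, L:96}
advance → K; now {L:96}
advance → L; now {}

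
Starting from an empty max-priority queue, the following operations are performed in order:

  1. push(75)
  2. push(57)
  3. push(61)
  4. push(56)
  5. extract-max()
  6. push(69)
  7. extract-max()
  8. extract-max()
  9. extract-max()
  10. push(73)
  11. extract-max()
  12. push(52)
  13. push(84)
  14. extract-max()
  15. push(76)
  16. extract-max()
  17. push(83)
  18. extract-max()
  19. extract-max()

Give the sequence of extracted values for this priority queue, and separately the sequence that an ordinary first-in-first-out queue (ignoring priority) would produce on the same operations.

insert 75 → {75}
insert 57 → {75, 57}
insert 61 → {75, 61, 57}
insert 56 → {75, 61, 57, 56}
extract-max → 75; now {61, 57, 56}
insert 69 → {69, 61, 57, 56}
extract-max → 69; now {61, 57, 56}
extract-max → 61; now {57, 56}
extract-max → 57; now {56}
insert 73 → {73, 56}
extract-max → 73; now {56}
insert 52 → {56, 52}
insert 84 → {84, 56, 52}
extract-max → 84; now {56, 52}
insert 76 → {76, 56, 52}
extract-max → 76; now {56, 52}
insert 83 → {83, 56, 52}
extract-max → 83; now {56, 52}
extract-max → 56; now {52}

priority queue: [75, 69, 61, 57, 73, 84, 76, 83, 56]; FIFO queue: [75, 57, 61, 56, 69, 73, 52, 84, 76]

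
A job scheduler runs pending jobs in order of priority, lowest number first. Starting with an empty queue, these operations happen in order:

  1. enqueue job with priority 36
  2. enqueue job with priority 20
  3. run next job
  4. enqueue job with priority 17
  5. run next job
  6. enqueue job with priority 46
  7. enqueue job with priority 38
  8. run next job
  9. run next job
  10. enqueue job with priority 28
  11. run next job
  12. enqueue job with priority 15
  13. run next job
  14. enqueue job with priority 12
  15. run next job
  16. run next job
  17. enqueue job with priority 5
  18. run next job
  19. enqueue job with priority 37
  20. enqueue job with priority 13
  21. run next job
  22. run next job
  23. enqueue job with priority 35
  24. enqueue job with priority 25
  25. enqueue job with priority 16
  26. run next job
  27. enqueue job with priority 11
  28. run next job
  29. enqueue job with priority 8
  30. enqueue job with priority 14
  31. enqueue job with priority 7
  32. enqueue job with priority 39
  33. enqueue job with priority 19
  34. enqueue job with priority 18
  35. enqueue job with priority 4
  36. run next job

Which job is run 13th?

insert 36 → {36}
insert 20 → {20, 36}
run next job → 20; now {36}
insert 17 → {17, 36}
run next job → 17; now {36}
insert 46 → {36, 46}
insert 38 → {36, 38, 46}
run next job → 36; now {38, 46}
run next job → 38; now {46}
insert 28 → {28, 46}
run next job → 28; now {46}
insert 15 → {15, 46}
run next job → 15; now {46}
insert 12 → {12, 46}
run next job → 12; now {46}
run next job → 46; now {}
insert 5 → {5}
run next job → 5; now {}
insert 37 → {37}
insert 13 → {13, 37}
run next job → 13; now {37}
run next job → 37; now {}
insert 35 → {35}
insert 25 → {25, 35}
insert 16 → {16, 25, 35}
run next job → 16; now {25, 35}
insert 11 → {11, 25, 35}
run next job → 11; now {25, 35}
insert 8 → {8, 25, 35}
insert 14 → {8, 14, 25, 35}
insert 7 → {7, 8, 14, 25, 35}
insert 39 → {7, 8, 14, 25, 35, 39}
insert 19 → {7, 8, 14, 19, 25, 35, 39}
insert 18 → {7, 8, 14, 18, 19, 25, 35, 39}
insert 4 → {4, 7, 8, 14, 18, 19, 25, 35, 39}
run next job → 4; now {7, 8, 14, 18, 19, 25, 35, 39}

11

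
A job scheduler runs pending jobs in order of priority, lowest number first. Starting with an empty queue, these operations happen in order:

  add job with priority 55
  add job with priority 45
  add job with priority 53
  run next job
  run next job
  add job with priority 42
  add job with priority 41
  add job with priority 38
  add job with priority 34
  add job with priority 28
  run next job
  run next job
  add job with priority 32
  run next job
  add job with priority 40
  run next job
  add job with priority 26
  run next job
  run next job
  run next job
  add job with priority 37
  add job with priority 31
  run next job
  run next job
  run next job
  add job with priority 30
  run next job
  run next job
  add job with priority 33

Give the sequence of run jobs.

[45, 53, 28, 34, 32, 38, 26, 40, 41, 31, 37, 42, 30, 55]

insert 55 → {55}
insert 45 → {45, 55}
insert 53 → {45, 53, 55}
run next job → 45; now {53, 55}
run next job → 53; now {55}
insert 42 → {42, 55}
insert 41 → {41, 42, 55}
insert 38 → {38, 41, 42, 55}
insert 34 → {34, 38, 41, 42, 55}
insert 28 → {28, 34, 38, 41, 42, 55}
run next job → 28; now {34, 38, 41, 42, 55}
run next job → 34; now {38, 41, 42, 55}
insert 32 → {32, 38, 41, 42, 55}
run next job → 32; now {38, 41, 42, 55}
insert 40 → {38, 40, 41, 42, 55}
run next job → 38; now {40, 41, 42, 55}
insert 26 → {26, 40, 41, 42, 55}
run next job → 26; now {40, 41, 42, 55}
run next job → 40; now {41, 42, 55}
run next job → 41; now {42, 55}
insert 37 → {37, 42, 55}
insert 31 → {31, 37, 42, 55}
run next job → 31; now {37, 42, 55}
run next job → 37; now {42, 55}
run next job → 42; now {55}
insert 30 → {30, 55}
run next job → 30; now {55}
run next job → 55; now {}
insert 33 → {33}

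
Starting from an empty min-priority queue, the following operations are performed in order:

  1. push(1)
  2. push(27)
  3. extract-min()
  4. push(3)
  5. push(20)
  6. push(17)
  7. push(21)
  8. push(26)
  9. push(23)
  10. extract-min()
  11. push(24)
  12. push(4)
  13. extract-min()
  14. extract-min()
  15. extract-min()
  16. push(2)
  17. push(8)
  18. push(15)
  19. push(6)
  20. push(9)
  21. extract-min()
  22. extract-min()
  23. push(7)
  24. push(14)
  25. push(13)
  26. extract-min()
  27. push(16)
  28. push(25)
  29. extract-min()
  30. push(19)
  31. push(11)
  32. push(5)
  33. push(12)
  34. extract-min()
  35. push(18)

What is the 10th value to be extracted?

insert 1 → {1}
insert 27 → {1, 27}
extract-min → 1; now {27}
insert 3 → {3, 27}
insert 20 → {3, 20, 27}
insert 17 → {3, 17, 20, 27}
insert 21 → {3, 17, 20, 21, 27}
insert 26 → {3, 17, 20, 21, 26, 27}
insert 23 → {3, 17, 20, 21, 23, 26, 27}
extract-min → 3; now {17, 20, 21, 23, 26, 27}
insert 24 → {17, 20, 21, 23, 24, 26, 27}
insert 4 → {4, 17, 20, 21, 23, 24, 26, 27}
extract-min → 4; now {17, 20, 21, 23, 24, 26, 27}
extract-min → 17; now {20, 21, 23, 24, 26, 27}
extract-min → 20; now {21, 23, 24, 26, 27}
insert 2 → {2, 21, 23, 24, 26, 27}
insert 8 → {2, 8, 21, 23, 24, 26, 27}
insert 15 → {2, 8, 15, 21, 23, 24, 26, 27}
insert 6 → {2, 6, 8, 15, 21, 23, 24, 26, 27}
insert 9 → {2, 6, 8, 9, 15, 21, 23, 24, 26, 27}
extract-min → 2; now {6, 8, 9, 15, 21, 23, 24, 26, 27}
extract-min → 6; now {8, 9, 15, 21, 23, 24, 26, 27}
insert 7 → {7, 8, 9, 15, 21, 23, 24, 26, 27}
insert 14 → {7, 8, 9, 14, 15, 21, 23, 24, 26, 27}
insert 13 → {7, 8, 9, 13, 14, 15, 21, 23, 24, 26, 27}
extract-min → 7; now {8, 9, 13, 14, 15, 21, 23, 24, 26, 27}
insert 16 → {8, 9, 13, 14, 15, 16, 21, 23, 24, 26, 27}
insert 25 → {8, 9, 13, 14, 15, 16, 21, 23, 24, 25, 26, 27}
extract-min → 8; now {9, 13, 14, 15, 16, 21, 23, 24, 25, 26, 27}
insert 19 → {9, 13, 14, 15, 16, 19, 21, 23, 24, 25, 26, 27}
insert 11 → {9, 11, 13, 14, 15, 16, 19, 21, 23, 24, 25, 26, 27}
insert 5 → {5, 9, 11, 13, 14, 15, 16, 19, 21, 23, 24, 25, 26, 27}
insert 12 → {5, 9, 11, 12, 13, 14, 15, 16, 19, 21, 23, 24, 25, 26, 27}
extract-min → 5; now {9, 11, 12, 13, 14, 15, 16, 19, 21, 23, 24, 25, 26, 27}
insert 18 → {9, 11, 12, 13, 14, 15, 16, 18, 19, 21, 23, 24, 25, 26, 27}

5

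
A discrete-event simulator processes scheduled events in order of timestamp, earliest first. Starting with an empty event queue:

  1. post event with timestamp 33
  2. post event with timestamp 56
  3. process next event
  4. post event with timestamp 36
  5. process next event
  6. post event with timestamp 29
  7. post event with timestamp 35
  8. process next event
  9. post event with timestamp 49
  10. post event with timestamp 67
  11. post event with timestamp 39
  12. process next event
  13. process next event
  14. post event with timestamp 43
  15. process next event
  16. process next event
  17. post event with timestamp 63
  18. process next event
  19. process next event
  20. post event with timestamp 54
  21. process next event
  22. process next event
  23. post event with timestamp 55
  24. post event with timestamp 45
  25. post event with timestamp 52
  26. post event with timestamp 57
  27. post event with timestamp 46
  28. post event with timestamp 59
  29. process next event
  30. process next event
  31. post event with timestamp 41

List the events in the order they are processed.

insert 33 → {33}
insert 56 → {33, 56}
process next event → 33; now {56}
insert 36 → {36, 56}
process next event → 36; now {56}
insert 29 → {29, 56}
insert 35 → {29, 35, 56}
process next event → 29; now {35, 56}
insert 49 → {35, 49, 56}
insert 67 → {35, 49, 56, 67}
insert 39 → {35, 39, 49, 56, 67}
process next event → 35; now {39, 49, 56, 67}
process next event → 39; now {49, 56, 67}
insert 43 → {43, 49, 56, 67}
process next event → 43; now {49, 56, 67}
process next event → 49; now {56, 67}
insert 63 → {56, 63, 67}
process next event → 56; now {63, 67}
process next event → 63; now {67}
insert 54 → {54, 67}
process next event → 54; now {67}
process next event → 67; now {}
insert 55 → {55}
insert 45 → {45, 55}
insert 52 → {45, 52, 55}
insert 57 → {45, 52, 55, 57}
insert 46 → {45, 46, 52, 55, 57}
insert 59 → {45, 46, 52, 55, 57, 59}
process next event → 45; now {46, 52, 55, 57, 59}
process next event → 46; now {52, 55, 57, 59}
insert 41 → {41, 52, 55, 57, 59}

33, 36, 29, 35, 39, 43, 49, 56, 63, 54, 67, 45, 46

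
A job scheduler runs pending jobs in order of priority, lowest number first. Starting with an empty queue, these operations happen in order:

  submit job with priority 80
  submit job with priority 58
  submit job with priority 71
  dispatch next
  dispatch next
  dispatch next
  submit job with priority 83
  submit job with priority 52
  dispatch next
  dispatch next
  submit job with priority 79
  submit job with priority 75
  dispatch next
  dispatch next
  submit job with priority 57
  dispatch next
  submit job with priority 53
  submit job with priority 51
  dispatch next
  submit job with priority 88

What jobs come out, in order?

insert 80 → {80}
insert 58 → {58, 80}
insert 71 → {58, 71, 80}
dispatch next → 58; now {71, 80}
dispatch next → 71; now {80}
dispatch next → 80; now {}
insert 83 → {83}
insert 52 → {52, 83}
dispatch next → 52; now {83}
dispatch next → 83; now {}
insert 79 → {79}
insert 75 → {75, 79}
dispatch next → 75; now {79}
dispatch next → 79; now {}
insert 57 → {57}
dispatch next → 57; now {}
insert 53 → {53}
insert 51 → {51, 53}
dispatch next → 51; now {53}
insert 88 → {53, 88}

58, 71, 80, 52, 83, 75, 79, 57, 51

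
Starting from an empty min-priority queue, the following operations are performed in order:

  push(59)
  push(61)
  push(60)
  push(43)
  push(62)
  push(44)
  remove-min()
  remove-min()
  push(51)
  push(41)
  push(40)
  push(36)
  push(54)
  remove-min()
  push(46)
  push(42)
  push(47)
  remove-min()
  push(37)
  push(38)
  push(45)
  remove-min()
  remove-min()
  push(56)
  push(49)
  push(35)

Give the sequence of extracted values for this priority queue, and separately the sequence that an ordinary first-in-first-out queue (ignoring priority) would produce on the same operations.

priority queue: [43, 44, 36, 40, 37, 38]; FIFO queue: 59 → 61 → 60 → 43 → 62 → 44

insert 59 → {59}
insert 61 → {59, 61}
insert 60 → {59, 60, 61}
insert 43 → {43, 59, 60, 61}
insert 62 → {43, 59, 60, 61, 62}
insert 44 → {43, 44, 59, 60, 61, 62}
remove-min → 43; now {44, 59, 60, 61, 62}
remove-min → 44; now {59, 60, 61, 62}
insert 51 → {51, 59, 60, 61, 62}
insert 41 → {41, 51, 59, 60, 61, 62}
insert 40 → {40, 41, 51, 59, 60, 61, 62}
insert 36 → {36, 40, 41, 51, 59, 60, 61, 62}
insert 54 → {36, 40, 41, 51, 54, 59, 60, 61, 62}
remove-min → 36; now {40, 41, 51, 54, 59, 60, 61, 62}
insert 46 → {40, 41, 46, 51, 54, 59, 60, 61, 62}
insert 42 → {40, 41, 42, 46, 51, 54, 59, 60, 61, 62}
insert 47 → {40, 41, 42, 46, 47, 51, 54, 59, 60, 61, 62}
remove-min → 40; now {41, 42, 46, 47, 51, 54, 59, 60, 61, 62}
insert 37 → {37, 41, 42, 46, 47, 51, 54, 59, 60, 61, 62}
insert 38 → {37, 38, 41, 42, 46, 47, 51, 54, 59, 60, 61, 62}
insert 45 → {37, 38, 41, 42, 45, 46, 47, 51, 54, 59, 60, 61, 62}
remove-min → 37; now {38, 41, 42, 45, 46, 47, 51, 54, 59, 60, 61, 62}
remove-min → 38; now {41, 42, 45, 46, 47, 51, 54, 59, 60, 61, 62}
insert 56 → {41, 42, 45, 46, 47, 51, 54, 56, 59, 60, 61, 62}
insert 49 → {41, 42, 45, 46, 47, 49, 51, 54, 56, 59, 60, 61, 62}
insert 35 → {35, 41, 42, 45, 46, 47, 49, 51, 54, 56, 59, 60, 61, 62}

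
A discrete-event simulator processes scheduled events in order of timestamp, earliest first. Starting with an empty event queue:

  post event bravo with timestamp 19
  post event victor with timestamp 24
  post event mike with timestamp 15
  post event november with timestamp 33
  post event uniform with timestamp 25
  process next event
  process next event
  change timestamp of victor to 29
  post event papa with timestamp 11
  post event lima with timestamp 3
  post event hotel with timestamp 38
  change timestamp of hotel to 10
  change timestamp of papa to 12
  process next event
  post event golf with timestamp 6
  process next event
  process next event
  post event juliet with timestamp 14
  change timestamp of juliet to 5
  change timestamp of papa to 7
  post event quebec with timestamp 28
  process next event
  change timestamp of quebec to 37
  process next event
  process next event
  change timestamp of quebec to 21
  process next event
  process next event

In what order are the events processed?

add bravo (timestamp 19) → {bravo:19}
add victor (timestamp 24) → {bravo:19, victor:24}
add mike (timestamp 15) → {mike:15, bravo:19, victor:24}
add november (timestamp 33) → {mike:15, bravo:19, victor:24, november:33}
add uniform (timestamp 25) → {mike:15, bravo:19, victor:24, uniform:25, november:33}
process next event → mike; now {bravo:19, victor:24, uniform:25, november:33}
process next event → bravo; now {victor:24, uniform:25, november:33}
update victor to timestamp 29 → {uniform:25, victor:29, november:33}
add papa (timestamp 11) → {papa:11, uniform:25, victor:29, november:33}
add lima (timestamp 3) → {lima:3, papa:11, uniform:25, victor:29, november:33}
add hotel (timestamp 38) → {lima:3, papa:11, uniform:25, victor:29, november:33, hotel:38}
update hotel to timestamp 10 → {lima:3, hotel:10, papa:11, uniform:25, victor:29, november:33}
update papa to timestamp 12 → {lima:3, hotel:10, papa:12, uniform:25, victor:29, november:33}
process next event → lima; now {hotel:10, papa:12, uniform:25, victor:29, november:33}
add golf (timestamp 6) → {golf:6, hotel:10, papa:12, uniform:25, victor:29, november:33}
process next event → golf; now {hotel:10, papa:12, uniform:25, victor:29, november:33}
process next event → hotel; now {papa:12, uniform:25, victor:29, november:33}
add juliet (timestamp 14) → {papa:12, juliet:14, uniform:25, victor:29, november:33}
update juliet to timestamp 5 → {juliet:5, papa:12, uniform:25, victor:29, november:33}
update papa to timestamp 7 → {juliet:5, papa:7, uniform:25, victor:29, november:33}
add quebec (timestamp 28) → {juliet:5, papa:7, uniform:25, quebec:28, victor:29, november:33}
process next event → juliet; now {papa:7, uniform:25, quebec:28, victor:29, november:33}
update quebec to timestamp 37 → {papa:7, uniform:25, victor:29, november:33, quebec:37}
process next event → papa; now {uniform:25, victor:29, november:33, quebec:37}
process next event → uniform; now {victor:29, november:33, quebec:37}
update quebec to timestamp 21 → {quebec:21, victor:29, november:33}
process next event → quebec; now {victor:29, november:33}
process next event → victor; now {november:33}

mike → bravo → lima → golf → hotel → juliet → papa → uniform → quebec → victor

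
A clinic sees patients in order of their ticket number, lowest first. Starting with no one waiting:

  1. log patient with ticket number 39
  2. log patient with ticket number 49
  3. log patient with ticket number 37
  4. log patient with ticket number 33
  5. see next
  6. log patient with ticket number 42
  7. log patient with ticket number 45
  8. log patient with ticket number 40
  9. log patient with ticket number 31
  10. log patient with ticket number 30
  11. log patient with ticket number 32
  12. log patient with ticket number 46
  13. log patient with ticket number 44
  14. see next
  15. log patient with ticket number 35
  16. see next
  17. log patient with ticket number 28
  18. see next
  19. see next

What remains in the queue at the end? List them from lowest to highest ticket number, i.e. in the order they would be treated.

[35, 37, 39, 40, 42, 44, 45, 46, 49]

insert 39 → {39}
insert 49 → {39, 49}
insert 37 → {37, 39, 49}
insert 33 → {33, 37, 39, 49}
see next → 33; now {37, 39, 49}
insert 42 → {37, 39, 42, 49}
insert 45 → {37, 39, 42, 45, 49}
insert 40 → {37, 39, 40, 42, 45, 49}
insert 31 → {31, 37, 39, 40, 42, 45, 49}
insert 30 → {30, 31, 37, 39, 40, 42, 45, 49}
insert 32 → {30, 31, 32, 37, 39, 40, 42, 45, 49}
insert 46 → {30, 31, 32, 37, 39, 40, 42, 45, 46, 49}
insert 44 → {30, 31, 32, 37, 39, 40, 42, 44, 45, 46, 49}
see next → 30; now {31, 32, 37, 39, 40, 42, 44, 45, 46, 49}
insert 35 → {31, 32, 35, 37, 39, 40, 42, 44, 45, 46, 49}
see next → 31; now {32, 35, 37, 39, 40, 42, 44, 45, 46, 49}
insert 28 → {28, 32, 35, 37, 39, 40, 42, 44, 45, 46, 49}
see next → 28; now {32, 35, 37, 39, 40, 42, 44, 45, 46, 49}
see next → 32; now {35, 37, 39, 40, 42, 44, 45, 46, 49}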